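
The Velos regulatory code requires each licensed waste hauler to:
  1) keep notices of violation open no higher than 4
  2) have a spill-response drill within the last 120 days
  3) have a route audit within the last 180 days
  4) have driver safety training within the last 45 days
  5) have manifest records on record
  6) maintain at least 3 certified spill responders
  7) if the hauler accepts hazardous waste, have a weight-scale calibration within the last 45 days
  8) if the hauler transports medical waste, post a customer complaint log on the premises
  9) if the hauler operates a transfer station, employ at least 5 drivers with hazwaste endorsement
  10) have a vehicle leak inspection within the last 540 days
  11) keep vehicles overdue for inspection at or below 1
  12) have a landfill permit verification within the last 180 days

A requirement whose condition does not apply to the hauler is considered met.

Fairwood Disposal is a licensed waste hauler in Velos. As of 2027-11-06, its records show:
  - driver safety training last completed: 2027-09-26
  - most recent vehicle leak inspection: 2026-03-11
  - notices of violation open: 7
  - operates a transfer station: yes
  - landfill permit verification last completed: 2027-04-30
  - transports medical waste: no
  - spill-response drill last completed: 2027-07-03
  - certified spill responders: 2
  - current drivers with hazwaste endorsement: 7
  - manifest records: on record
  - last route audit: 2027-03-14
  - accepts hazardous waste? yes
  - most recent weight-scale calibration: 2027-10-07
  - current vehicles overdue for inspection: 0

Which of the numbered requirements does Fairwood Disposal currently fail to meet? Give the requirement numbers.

1. notices of violation open 7 > 4 → not met
2. spill-response drill 126 days ago vs limit 120 → not met
3. route audit 237 days ago vs limit 180 → not met
4. driver safety training 41 days ago vs limit 45 → met
5. manifest records present → met
6. certified spill responders 2 < 3 → not met
7. condition 'accepts hazardous waste' holds; weight-scale calibration 30 days ago vs limit 45 → met
8. condition 'transports medical waste' does not hold → requirement n/a → met
9. condition 'operates a transfer station' holds; drivers with hazwaste endorsement 7 ≥ 5 → met
10. vehicle leak inspection 605 days ago vs limit 540 → not met
11. vehicles overdue for inspection 0 ≤ 1 → met
12. landfill permit verification 190 days ago vs limit 180 → not met
Not met: 1, 2, 3, 6, 10, 12

1, 2, 3, 6, 10, 12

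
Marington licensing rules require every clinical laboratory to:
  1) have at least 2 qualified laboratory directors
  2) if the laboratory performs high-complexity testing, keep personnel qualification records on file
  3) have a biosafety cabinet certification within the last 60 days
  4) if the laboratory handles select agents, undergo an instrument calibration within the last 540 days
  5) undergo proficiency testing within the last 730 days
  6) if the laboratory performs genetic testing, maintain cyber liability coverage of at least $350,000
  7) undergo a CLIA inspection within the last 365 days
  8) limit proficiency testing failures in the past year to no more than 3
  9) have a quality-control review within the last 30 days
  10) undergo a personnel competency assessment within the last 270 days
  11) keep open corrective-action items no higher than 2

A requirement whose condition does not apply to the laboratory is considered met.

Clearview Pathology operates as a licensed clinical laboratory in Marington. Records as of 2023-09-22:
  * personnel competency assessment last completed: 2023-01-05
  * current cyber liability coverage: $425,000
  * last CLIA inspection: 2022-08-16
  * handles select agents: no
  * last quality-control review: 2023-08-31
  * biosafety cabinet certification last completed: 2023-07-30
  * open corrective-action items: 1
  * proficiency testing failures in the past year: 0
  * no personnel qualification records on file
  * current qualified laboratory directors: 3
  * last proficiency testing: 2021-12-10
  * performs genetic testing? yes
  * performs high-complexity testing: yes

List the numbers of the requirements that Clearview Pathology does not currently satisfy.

1. qualified laboratory directors 3 ≥ 2 → met
2. condition 'performs high-complexity testing' holds; personnel qualification records absent → not met
3. biosafety cabinet certification 54 days ago vs limit 60 → met
4. condition 'handles select agents' does not hold → requirement n/a → met
5. proficiency testing 651 days ago vs limit 730 → met
6. condition 'performs genetic testing' holds; cyber liability coverage $425,000 ≥ $350,000 → met
7. CLIA inspection 402 days ago vs limit 365 → not met
8. proficiency testing failures in the past year 0 ≤ 3 → met
9. quality-control review 22 days ago vs limit 30 → met
10. personnel competency assessment 260 days ago vs limit 270 → met
11. open corrective-action items 1 ≤ 2 → met
Not met: 2, 7

2, 7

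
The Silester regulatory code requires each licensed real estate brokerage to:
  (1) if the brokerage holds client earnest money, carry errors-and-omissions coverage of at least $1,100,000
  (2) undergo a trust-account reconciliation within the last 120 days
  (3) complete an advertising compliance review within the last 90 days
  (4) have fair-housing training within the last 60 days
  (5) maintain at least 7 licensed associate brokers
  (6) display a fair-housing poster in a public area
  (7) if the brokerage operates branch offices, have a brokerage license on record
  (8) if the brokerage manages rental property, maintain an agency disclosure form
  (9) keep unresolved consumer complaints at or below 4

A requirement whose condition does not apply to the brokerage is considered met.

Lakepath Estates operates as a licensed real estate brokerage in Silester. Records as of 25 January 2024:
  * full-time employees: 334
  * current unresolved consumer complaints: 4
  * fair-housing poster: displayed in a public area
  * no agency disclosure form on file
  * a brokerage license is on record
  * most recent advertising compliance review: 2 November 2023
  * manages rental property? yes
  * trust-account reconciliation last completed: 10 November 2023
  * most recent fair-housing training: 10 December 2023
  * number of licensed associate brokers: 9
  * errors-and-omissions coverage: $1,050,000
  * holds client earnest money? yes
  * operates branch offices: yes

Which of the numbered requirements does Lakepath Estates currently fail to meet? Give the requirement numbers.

1. condition 'holds client earnest money' holds; errors-and-omissions coverage $1,050,000 < $1,100,000 → not met
2. trust-account reconciliation 76 days ago vs limit 120 → met
3. advertising compliance review 84 days ago vs limit 90 → met
4. fair-housing training 46 days ago vs limit 60 → met
5. licensed associate brokers 9 ≥ 7 → met
6. fair-housing poster present → met
7. condition 'operates branch offices' holds; brokerage license present → met
8. condition 'manages rental property' holds; agency disclosure form absent → not met
9. unresolved consumer complaints 4 ≤ 4 → met
Not met: 1, 8

1, 8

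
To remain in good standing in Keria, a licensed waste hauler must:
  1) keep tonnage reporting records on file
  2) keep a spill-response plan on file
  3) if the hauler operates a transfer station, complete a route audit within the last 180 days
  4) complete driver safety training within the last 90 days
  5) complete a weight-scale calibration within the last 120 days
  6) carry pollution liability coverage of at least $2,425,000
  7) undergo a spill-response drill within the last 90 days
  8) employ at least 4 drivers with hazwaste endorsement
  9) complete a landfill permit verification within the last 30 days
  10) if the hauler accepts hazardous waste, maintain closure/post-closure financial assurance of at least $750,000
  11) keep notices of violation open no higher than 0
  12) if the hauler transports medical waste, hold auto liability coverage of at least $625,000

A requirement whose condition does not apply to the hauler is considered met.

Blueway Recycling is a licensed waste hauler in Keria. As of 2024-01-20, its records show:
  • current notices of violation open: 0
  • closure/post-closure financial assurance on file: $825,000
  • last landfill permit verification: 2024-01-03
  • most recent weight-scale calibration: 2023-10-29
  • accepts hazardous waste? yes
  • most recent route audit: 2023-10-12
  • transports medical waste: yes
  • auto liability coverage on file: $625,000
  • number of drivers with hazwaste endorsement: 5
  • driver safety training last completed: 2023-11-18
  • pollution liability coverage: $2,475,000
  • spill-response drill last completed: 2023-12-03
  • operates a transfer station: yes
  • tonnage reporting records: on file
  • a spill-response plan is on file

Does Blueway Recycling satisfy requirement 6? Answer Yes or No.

6. pollution liability coverage $2,475,000 ≥ $2,425,000 → met

Yes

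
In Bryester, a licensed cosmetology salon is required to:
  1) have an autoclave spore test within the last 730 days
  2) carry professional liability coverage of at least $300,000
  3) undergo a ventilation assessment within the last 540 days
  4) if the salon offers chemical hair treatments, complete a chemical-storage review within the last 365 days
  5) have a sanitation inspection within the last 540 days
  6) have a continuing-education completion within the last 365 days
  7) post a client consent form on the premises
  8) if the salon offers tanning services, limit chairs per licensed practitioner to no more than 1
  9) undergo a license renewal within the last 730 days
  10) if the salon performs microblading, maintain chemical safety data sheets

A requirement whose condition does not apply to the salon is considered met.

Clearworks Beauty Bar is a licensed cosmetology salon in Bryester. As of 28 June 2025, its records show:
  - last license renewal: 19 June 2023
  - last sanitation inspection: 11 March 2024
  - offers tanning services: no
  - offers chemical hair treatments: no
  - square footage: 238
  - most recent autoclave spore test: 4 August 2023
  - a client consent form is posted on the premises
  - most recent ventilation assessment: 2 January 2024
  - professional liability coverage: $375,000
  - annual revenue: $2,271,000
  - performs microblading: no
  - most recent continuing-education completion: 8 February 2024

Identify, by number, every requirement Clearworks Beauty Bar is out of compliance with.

3, 6, 9

1. autoclave spore test 694 days ago vs limit 730 → met
2. professional liability coverage $375,000 ≥ $300,000 → met
3. ventilation assessment 543 days ago vs limit 540 → not met
4. condition 'offers chemical hair treatments' does not hold → requirement n/a → met
5. sanitation inspection 474 days ago vs limit 540 → met
6. continuing-education completion 506 days ago vs limit 365 → not met
7. client consent form present → met
8. condition 'offers tanning services' does not hold → requirement n/a → met
9. license renewal 740 days ago vs limit 730 → not met
10. condition 'performs microblading' does not hold → requirement n/a → met
Not met: 3, 6, 9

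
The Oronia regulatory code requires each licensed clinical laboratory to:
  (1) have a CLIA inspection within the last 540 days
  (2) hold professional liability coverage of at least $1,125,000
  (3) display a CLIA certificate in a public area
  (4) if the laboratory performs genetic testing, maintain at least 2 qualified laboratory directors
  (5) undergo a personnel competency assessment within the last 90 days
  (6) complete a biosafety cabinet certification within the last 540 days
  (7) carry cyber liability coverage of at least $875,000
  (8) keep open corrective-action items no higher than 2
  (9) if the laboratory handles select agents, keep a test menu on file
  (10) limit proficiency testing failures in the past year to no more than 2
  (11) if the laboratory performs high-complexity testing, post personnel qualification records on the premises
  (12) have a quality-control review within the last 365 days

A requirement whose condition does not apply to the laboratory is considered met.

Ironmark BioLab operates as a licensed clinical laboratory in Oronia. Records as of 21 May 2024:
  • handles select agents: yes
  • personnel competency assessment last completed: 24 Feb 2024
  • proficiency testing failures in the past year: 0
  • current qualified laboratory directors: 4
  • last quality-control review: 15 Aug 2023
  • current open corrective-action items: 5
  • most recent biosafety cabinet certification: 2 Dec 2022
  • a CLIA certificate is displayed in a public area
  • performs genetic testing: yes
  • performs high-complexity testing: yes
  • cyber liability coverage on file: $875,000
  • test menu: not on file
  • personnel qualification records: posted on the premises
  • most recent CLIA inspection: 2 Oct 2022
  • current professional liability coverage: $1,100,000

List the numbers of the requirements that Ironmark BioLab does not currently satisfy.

1, 2, 8, 9

1. CLIA inspection 597 days ago vs limit 540 → not met
2. professional liability coverage $1,100,000 < $1,125,000 → not met
3. CLIA certificate present → met
4. condition 'performs genetic testing' holds; qualified laboratory directors 4 ≥ 2 → met
5. personnel competency assessment 87 days ago vs limit 90 → met
6. biosafety cabinet certification 536 days ago vs limit 540 → met
7. cyber liability coverage $875,000 ≥ $875,000 → met
8. open corrective-action items 5 > 2 → not met
9. condition 'handles select agents' holds; test menu absent → not met
10. proficiency testing failures in the past year 0 ≤ 2 → met
11. condition 'performs high-complexity testing' holds; personnel qualification records present → met
12. quality-control review 280 days ago vs limit 365 → met
Not met: 1, 2, 8, 9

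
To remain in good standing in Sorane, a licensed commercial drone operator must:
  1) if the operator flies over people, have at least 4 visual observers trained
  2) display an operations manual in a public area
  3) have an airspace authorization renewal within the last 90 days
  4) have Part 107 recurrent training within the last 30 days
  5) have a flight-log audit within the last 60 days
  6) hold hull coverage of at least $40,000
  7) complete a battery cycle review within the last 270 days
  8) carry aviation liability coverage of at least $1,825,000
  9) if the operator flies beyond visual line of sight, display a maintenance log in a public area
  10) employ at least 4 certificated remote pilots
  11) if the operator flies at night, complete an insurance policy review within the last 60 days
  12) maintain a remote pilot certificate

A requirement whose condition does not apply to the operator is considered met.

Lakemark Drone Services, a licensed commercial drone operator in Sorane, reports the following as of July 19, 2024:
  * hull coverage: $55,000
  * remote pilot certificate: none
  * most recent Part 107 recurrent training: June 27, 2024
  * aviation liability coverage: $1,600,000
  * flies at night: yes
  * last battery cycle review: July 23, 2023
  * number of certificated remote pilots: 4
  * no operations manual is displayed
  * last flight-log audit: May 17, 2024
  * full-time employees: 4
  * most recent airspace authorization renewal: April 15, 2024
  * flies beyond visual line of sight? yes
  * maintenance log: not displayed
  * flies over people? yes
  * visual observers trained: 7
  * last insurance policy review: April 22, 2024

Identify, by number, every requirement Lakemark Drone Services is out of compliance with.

2, 3, 5, 7, 8, 9, 11, 12

1. condition 'flies over people' holds; visual observers trained 7 ≥ 4 → met
2. operations manual absent → not met
3. airspace authorization renewal 95 days ago vs limit 90 → not met
4. Part 107 recurrent training 22 days ago vs limit 30 → met
5. flight-log audit 63 days ago vs limit 60 → not met
6. hull coverage $55,000 ≥ $40,000 → met
7. battery cycle review 362 days ago vs limit 270 → not met
8. aviation liability coverage $1,600,000 < $1,825,000 → not met
9. condition 'flies beyond visual line of sight' holds; maintenance log absent → not met
10. certificated remote pilots 4 ≥ 4 → met
11. condition 'flies at night' holds; insurance policy review 88 days ago vs limit 60 → not met
12. remote pilot certificate absent → not met
Not met: 2, 3, 5, 7, 8, 9, 11, 12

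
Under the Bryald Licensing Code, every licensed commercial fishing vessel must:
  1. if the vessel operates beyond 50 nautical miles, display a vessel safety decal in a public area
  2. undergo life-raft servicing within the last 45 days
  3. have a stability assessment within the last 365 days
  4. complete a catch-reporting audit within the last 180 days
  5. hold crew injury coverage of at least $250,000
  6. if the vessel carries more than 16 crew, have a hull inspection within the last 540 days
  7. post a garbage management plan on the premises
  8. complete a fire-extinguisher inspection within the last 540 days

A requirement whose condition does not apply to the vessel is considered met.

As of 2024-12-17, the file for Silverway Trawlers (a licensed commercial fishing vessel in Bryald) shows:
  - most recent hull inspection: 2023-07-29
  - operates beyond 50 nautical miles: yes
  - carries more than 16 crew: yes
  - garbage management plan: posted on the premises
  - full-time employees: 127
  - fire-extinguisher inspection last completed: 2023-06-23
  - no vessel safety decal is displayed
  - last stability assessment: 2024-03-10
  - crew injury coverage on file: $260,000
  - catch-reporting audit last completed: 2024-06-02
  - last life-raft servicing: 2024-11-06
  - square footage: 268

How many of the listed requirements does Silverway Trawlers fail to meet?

1. condition 'operates beyond 50 nautical miles' holds; vessel safety decal absent → not met
2. life-raft servicing 41 days ago vs limit 45 → met
3. stability assessment 282 days ago vs limit 365 → met
4. catch-reporting audit 198 days ago vs limit 180 → not met
5. crew injury coverage $260,000 ≥ $250,000 → met
6. condition 'carries more than 16 crew' holds; hull inspection 507 days ago vs limit 540 → met
7. garbage management plan present → met
8. fire-extinguisher inspection 543 days ago vs limit 540 → not met
Not met: 3 of 8

3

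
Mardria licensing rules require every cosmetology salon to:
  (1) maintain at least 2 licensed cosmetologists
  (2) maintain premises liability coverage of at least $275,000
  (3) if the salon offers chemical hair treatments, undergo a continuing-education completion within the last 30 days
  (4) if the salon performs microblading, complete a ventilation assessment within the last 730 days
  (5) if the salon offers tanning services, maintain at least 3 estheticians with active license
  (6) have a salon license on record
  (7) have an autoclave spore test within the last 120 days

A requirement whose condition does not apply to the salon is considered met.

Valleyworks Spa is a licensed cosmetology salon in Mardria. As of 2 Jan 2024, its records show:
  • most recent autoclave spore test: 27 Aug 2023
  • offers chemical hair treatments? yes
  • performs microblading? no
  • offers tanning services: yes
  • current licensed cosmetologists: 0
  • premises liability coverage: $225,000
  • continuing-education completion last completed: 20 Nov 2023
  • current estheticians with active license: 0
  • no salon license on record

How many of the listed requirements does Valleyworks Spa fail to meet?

6

1. licensed cosmetologists 0 < 2 → not met
2. premises liability coverage $225,000 < $275,000 → not met
3. condition 'offers chemical hair treatments' holds; continuing-education completion 43 days ago vs limit 30 → not met
4. condition 'performs microblading' does not hold → requirement n/a → met
5. condition 'offers tanning services' holds; estheticians with active license 0 < 3 → not met
6. salon license absent → not met
7. autoclave spore test 128 days ago vs limit 120 → not met
Not met: 6 of 7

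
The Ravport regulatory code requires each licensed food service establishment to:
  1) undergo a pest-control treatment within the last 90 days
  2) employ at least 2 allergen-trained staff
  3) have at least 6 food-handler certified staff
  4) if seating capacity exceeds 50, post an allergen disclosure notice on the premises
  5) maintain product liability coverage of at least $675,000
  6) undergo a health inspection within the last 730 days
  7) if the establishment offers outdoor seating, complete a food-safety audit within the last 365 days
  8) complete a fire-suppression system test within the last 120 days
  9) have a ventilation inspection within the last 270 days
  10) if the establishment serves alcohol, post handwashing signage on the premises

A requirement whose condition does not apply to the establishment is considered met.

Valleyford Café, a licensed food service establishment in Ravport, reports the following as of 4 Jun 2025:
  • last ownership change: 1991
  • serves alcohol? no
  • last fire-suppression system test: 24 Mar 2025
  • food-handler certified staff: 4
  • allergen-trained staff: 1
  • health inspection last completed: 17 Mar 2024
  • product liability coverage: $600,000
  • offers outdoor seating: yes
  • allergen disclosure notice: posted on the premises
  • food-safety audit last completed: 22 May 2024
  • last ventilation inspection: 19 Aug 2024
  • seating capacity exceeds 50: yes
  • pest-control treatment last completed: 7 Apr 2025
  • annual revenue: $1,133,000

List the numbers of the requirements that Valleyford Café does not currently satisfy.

1. pest-control treatment 58 days ago vs limit 90 → met
2. allergen-trained staff 1 < 2 → not met
3. food-handler certified staff 4 < 6 → not met
4. condition 'seating capacity exceeds 50' holds; allergen disclosure notice present → met
5. product liability coverage $600,000 < $675,000 → not met
6. health inspection 444 days ago vs limit 730 → met
7. condition 'offers outdoor seating' holds; food-safety audit 378 days ago vs limit 365 → not met
8. fire-suppression system test 72 days ago vs limit 120 → met
9. ventilation inspection 289 days ago vs limit 270 → not met
10. condition 'serves alcohol' does not hold → requirement n/a → met
Not met: 2, 3, 5, 7, 9

2, 3, 5, 7, 9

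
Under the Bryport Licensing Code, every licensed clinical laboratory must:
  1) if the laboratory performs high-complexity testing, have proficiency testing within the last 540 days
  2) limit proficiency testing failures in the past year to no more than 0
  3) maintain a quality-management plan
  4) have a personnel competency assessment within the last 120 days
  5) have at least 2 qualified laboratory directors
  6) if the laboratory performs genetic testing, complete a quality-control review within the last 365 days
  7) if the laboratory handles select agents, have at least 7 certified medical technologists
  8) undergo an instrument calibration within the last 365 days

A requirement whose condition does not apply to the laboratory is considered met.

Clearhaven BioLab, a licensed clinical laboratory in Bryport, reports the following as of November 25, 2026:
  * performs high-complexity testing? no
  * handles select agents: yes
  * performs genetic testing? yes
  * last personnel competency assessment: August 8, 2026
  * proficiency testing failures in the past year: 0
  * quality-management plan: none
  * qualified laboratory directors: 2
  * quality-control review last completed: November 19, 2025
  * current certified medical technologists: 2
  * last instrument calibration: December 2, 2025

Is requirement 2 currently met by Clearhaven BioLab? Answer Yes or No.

Yes

2. proficiency testing failures in the past year 0 ≤ 0 → met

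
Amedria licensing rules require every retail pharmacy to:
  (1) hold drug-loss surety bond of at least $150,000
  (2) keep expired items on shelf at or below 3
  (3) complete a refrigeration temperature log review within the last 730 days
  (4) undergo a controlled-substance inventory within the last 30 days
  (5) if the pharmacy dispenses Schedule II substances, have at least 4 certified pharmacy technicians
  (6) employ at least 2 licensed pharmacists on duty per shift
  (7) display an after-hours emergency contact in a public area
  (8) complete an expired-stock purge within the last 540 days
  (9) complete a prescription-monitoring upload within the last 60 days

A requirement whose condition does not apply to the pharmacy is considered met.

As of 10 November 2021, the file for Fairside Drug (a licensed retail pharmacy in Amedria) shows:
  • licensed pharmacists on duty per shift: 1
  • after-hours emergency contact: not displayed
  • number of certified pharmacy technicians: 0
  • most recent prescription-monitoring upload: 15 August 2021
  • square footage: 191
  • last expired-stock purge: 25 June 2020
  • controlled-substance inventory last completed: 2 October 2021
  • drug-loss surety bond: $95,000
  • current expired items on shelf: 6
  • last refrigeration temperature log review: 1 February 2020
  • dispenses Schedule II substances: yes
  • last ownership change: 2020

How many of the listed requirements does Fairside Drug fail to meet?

7

1. drug-loss surety bond $95,000 < $150,000 → not met
2. expired items on shelf 6 > 3 → not met
3. refrigeration temperature log review 648 days ago vs limit 730 → met
4. controlled-substance inventory 39 days ago vs limit 30 → not met
5. condition 'dispenses Schedule II substances' holds; certified pharmacy technicians 0 < 4 → not met
6. licensed pharmacists on duty per shift 1 < 2 → not met
7. after-hours emergency contact absent → not met
8. expired-stock purge 503 days ago vs limit 540 → met
9. prescription-monitoring upload 87 days ago vs limit 60 → not met
Not met: 7 of 9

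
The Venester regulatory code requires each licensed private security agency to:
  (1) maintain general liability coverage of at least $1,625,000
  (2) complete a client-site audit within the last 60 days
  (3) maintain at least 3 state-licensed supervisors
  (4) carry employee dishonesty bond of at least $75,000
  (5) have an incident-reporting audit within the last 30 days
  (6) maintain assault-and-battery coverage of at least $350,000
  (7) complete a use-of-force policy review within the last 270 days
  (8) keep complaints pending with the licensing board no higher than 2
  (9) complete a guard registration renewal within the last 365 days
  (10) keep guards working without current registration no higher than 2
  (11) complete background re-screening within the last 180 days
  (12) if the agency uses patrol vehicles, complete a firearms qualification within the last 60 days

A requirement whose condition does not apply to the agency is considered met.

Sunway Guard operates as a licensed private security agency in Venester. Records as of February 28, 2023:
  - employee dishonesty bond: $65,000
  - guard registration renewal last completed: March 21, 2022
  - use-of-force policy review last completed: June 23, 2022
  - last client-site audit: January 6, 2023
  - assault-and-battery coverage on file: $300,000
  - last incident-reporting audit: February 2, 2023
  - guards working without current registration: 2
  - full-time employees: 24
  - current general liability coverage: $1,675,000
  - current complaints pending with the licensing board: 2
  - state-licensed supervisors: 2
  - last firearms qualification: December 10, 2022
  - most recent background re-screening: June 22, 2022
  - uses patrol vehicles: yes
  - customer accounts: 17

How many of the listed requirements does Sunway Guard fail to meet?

5

1. general liability coverage $1,675,000 ≥ $1,625,000 → met
2. client-site audit 53 days ago vs limit 60 → met
3. state-licensed supervisors 2 < 3 → not met
4. employee dishonesty bond $65,000 < $75,000 → not met
5. incident-reporting audit 26 days ago vs limit 30 → met
6. assault-and-battery coverage $300,000 < $350,000 → not met
7. use-of-force policy review 250 days ago vs limit 270 → met
8. complaints pending with the licensing board 2 ≤ 2 → met
9. guard registration renewal 344 days ago vs limit 365 → met
10. guards working without current registration 2 ≤ 2 → met
11. background re-screening 251 days ago vs limit 180 → not met
12. condition 'uses patrol vehicles' holds; firearms qualification 80 days ago vs limit 60 → not met
Not met: 5 of 12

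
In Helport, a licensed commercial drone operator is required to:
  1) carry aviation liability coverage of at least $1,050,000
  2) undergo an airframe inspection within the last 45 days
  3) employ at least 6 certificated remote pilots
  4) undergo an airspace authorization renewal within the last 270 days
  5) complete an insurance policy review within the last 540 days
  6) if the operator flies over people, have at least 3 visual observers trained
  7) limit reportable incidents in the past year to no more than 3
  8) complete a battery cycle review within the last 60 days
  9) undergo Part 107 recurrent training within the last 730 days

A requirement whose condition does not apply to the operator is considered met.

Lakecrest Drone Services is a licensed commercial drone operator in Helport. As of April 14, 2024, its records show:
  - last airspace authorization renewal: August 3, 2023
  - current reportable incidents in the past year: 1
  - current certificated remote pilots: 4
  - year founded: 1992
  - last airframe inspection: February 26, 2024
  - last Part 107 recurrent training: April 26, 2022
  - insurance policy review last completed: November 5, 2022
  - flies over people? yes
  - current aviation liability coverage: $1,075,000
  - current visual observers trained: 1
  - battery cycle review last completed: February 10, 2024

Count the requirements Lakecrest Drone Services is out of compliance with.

4

1. aviation liability coverage $1,075,000 ≥ $1,050,000 → met
2. airframe inspection 48 days ago vs limit 45 → not met
3. certificated remote pilots 4 < 6 → not met
4. airspace authorization renewal 255 days ago vs limit 270 → met
5. insurance policy review 526 days ago vs limit 540 → met
6. condition 'flies over people' holds; visual observers trained 1 < 3 → not met
7. reportable incidents in the past year 1 ≤ 3 → met
8. battery cycle review 64 days ago vs limit 60 → not met
9. Part 107 recurrent training 719 days ago vs limit 730 → met
Not met: 4 of 9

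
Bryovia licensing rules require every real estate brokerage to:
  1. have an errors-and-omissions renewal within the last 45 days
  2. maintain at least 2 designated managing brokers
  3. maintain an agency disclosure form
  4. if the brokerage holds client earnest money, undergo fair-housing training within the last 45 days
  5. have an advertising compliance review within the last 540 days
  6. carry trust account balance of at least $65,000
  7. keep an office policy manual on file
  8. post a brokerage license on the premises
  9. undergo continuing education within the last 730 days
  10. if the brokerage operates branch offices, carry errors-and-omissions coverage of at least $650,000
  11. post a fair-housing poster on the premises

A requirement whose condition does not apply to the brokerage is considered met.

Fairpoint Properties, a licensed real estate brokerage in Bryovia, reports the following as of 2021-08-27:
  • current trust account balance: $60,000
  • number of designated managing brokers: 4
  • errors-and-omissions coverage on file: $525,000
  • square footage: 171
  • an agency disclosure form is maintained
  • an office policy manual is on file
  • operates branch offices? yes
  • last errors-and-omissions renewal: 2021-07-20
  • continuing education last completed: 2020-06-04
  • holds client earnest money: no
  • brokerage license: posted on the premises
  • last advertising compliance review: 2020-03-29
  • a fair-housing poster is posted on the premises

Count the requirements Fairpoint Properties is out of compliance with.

1. errors-and-omissions renewal 38 days ago vs limit 45 → met
2. designated managing brokers 4 ≥ 2 → met
3. agency disclosure form present → met
4. condition 'holds client earnest money' does not hold → requirement n/a → met
5. advertising compliance review 516 days ago vs limit 540 → met
6. trust account balance $60,000 < $65,000 → not met
7. office policy manual present → met
8. brokerage license present → met
9. continuing education 449 days ago vs limit 730 → met
10. condition 'operates branch offices' holds; errors-and-omissions coverage $525,000 < $650,000 → not met
11. fair-housing poster present → met
Not met: 2 of 11

2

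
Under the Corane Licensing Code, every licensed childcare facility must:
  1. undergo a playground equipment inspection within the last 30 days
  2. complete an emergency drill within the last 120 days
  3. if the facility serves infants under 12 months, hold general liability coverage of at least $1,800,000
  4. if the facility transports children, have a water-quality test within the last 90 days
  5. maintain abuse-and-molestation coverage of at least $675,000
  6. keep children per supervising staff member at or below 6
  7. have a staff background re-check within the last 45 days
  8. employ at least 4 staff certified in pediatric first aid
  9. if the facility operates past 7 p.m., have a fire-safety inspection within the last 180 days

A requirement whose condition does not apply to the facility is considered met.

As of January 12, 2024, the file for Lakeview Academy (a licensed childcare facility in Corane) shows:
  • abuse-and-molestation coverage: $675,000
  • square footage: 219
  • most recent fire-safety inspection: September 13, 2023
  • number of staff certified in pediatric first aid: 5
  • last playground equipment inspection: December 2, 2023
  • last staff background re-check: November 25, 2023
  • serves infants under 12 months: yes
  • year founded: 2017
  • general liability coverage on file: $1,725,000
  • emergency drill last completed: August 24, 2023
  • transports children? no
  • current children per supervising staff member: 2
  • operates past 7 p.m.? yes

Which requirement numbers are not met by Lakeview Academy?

1, 2, 3, 7

1. playground equipment inspection 41 days ago vs limit 30 → not met
2. emergency drill 141 days ago vs limit 120 → not met
3. condition 'serves infants under 12 months' holds; general liability coverage $1,725,000 < $1,800,000 → not met
4. condition 'transports children' does not hold → requirement n/a → met
5. abuse-and-molestation coverage $675,000 ≥ $675,000 → met
6. children per supervising staff member 2 ≤ 6 → met
7. staff background re-check 48 days ago vs limit 45 → not met
8. staff certified in pediatric first aid 5 ≥ 4 → met
9. condition 'operates past 7 p.m.' holds; fire-safety inspection 121 days ago vs limit 180 → met
Not met: 1, 2, 3, 7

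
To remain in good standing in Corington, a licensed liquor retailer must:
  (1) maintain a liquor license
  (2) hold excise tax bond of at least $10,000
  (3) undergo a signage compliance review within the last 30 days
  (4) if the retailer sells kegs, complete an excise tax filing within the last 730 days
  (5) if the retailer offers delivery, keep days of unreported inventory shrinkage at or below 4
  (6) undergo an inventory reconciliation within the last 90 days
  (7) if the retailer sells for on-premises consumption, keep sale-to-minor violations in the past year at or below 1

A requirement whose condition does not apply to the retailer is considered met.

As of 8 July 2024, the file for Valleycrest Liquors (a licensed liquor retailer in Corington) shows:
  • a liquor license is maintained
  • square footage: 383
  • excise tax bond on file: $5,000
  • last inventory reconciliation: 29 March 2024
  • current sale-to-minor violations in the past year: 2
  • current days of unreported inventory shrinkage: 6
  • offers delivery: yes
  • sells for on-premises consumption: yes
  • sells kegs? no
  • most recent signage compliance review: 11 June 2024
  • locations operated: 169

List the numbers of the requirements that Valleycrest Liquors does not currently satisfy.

1. liquor license present → met
2. excise tax bond $5,000 < $10,000 → not met
3. signage compliance review 27 days ago vs limit 30 → met
4. condition 'sells kegs' does not hold → requirement n/a → met
5. condition 'offers delivery' holds; days of unreported inventory shrinkage 6 > 4 → not met
6. inventory reconciliation 101 days ago vs limit 90 → not met
7. condition 'sells for on-premises consumption' holds; sale-to-minor violations in the past year 2 > 1 → not met
Not met: 2, 5, 6, 7

2, 5, 6, 7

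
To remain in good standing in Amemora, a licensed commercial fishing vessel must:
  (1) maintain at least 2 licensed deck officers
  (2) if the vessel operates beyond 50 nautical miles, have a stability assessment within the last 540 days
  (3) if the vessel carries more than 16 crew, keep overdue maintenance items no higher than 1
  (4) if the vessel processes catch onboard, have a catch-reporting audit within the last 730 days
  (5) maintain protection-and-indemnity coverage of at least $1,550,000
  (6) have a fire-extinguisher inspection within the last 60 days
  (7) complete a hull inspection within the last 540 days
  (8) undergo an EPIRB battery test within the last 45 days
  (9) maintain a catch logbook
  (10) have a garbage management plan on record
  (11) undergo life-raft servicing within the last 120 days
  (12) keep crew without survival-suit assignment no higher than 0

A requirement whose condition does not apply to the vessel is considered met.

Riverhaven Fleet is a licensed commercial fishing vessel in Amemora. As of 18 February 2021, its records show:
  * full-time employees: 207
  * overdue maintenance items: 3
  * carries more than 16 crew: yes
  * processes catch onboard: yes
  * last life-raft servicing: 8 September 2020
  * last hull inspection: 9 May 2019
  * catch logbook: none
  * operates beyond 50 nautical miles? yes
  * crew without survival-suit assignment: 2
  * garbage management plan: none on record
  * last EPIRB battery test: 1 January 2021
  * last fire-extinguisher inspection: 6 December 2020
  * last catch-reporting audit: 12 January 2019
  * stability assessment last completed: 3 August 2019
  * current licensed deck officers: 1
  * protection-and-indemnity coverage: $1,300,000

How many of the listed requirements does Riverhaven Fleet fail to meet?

12

1. licensed deck officers 1 < 2 → not met
2. condition 'operates beyond 50 nautical miles' holds; stability assessment 565 days ago vs limit 540 → not met
3. condition 'carries more than 16 crew' holds; overdue maintenance items 3 > 1 → not met
4. condition 'processes catch onboard' holds; catch-reporting audit 768 days ago vs limit 730 → not met
5. protection-and-indemnity coverage $1,300,000 < $1,550,000 → not met
6. fire-extinguisher inspection 74 days ago vs limit 60 → not met
7. hull inspection 651 days ago vs limit 540 → not met
8. EPIRB battery test 48 days ago vs limit 45 → not met
9. catch logbook absent → not met
10. garbage management plan absent → not met
11. life-raft servicing 163 days ago vs limit 120 → not met
12. crew without survival-suit assignment 2 > 0 → not met
Not met: 12 of 12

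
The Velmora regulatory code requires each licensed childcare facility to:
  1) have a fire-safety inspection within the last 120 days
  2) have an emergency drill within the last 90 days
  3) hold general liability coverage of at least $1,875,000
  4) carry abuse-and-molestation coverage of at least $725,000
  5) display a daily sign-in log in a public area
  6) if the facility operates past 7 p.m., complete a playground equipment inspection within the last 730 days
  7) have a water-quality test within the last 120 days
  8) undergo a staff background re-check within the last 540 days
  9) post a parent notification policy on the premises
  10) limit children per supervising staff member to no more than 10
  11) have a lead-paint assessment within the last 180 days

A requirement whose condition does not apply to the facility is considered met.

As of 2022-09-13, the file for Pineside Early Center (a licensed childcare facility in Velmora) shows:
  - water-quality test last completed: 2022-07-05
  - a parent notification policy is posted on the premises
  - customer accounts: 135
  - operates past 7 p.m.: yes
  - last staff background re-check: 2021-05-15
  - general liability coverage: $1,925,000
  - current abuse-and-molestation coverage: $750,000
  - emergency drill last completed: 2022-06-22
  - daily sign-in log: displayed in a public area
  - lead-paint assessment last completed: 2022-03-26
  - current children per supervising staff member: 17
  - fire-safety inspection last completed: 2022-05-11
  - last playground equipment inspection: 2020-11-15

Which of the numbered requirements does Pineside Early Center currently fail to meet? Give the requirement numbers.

1, 10

1. fire-safety inspection 125 days ago vs limit 120 → not met
2. emergency drill 83 days ago vs limit 90 → met
3. general liability coverage $1,925,000 ≥ $1,875,000 → met
4. abuse-and-molestation coverage $750,000 ≥ $725,000 → met
5. daily sign-in log present → met
6. condition 'operates past 7 p.m.' holds; playground equipment inspection 667 days ago vs limit 730 → met
7. water-quality test 70 days ago vs limit 120 → met
8. staff background re-check 486 days ago vs limit 540 → met
9. parent notification policy present → met
10. children per supervising staff member 17 > 10 → not met
11. lead-paint assessment 171 days ago vs limit 180 → met
Not met: 1, 10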